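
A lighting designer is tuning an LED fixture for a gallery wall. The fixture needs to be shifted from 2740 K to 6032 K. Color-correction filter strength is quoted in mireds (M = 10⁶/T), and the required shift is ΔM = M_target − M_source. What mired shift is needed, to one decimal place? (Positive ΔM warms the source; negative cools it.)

M_source = 10⁶/2740 = 364.964; M_target = 10⁶/6032 = 165.782.
ΔM = 165.782 − 364.964 = -199.181 → -199.2 mireds, a cooling shift.

-199.2 mireds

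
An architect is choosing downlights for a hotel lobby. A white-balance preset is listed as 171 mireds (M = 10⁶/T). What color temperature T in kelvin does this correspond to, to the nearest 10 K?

T = 10⁶ / 171 = 5847.95 K → 5850 K.

5850 K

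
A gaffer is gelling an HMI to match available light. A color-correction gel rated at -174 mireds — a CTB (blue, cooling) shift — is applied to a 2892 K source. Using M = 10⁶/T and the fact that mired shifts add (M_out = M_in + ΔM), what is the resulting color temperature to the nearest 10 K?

M_in = 10⁶/2892 = 345.78 mireds.
M_out = 345.78 + (-174) = 171.78 mireds.
T_out = 10⁶/171.78 = 5821.3 K → 5820 K.

5820 K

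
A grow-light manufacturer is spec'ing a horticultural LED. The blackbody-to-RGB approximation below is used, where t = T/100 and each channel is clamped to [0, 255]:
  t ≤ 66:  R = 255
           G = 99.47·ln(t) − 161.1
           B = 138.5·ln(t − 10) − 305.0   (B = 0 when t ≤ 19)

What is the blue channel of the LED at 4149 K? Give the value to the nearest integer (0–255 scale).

t = 4149/100 = 41.49; the t ≤ 66 branch applies.
B = 138.5·ln(41.49 − 10) − 305.0 = 138.5·ln 31.49 − 305.0 = 138.5·3.4497 − 305.0 = 172.779.
Rounded: 173.

173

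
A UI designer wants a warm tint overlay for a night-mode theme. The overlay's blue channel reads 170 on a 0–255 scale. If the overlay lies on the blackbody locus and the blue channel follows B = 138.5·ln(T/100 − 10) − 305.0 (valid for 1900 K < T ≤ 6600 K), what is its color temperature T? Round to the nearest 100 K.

ln(t − 10) = (170 + 305.0) / 138.5 = 3.4296.
t − 10 = e^3.4296 = 30.864, so t = 40.864.
T = 100·t = 4086 K → 4100 K to the nearest 100 K.

4100 K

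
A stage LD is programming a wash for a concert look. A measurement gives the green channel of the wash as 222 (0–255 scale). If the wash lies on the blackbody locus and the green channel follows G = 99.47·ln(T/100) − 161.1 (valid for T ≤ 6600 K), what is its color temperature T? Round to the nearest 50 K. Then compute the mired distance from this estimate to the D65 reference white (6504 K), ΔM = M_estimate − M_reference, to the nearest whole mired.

ln t = (222 + 161.1) / 99.47 = 3.8514.
t = e^3.8514 = 47.059.
T = 100·t = 4706 K → 4700 K to the nearest 50 K.
M_estimate = 10⁶/4700 = 212.77; M_reference = 10⁶/6504 = 153.75.
ΔM = 212.77 − 153.75 = 59.01 → +59 mireds.

+59 mireds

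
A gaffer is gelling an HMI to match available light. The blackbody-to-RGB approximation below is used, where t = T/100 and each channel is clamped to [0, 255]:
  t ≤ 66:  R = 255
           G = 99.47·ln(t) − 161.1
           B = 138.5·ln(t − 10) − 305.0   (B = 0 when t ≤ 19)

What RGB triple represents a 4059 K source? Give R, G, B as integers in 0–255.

R=255, G=207, B=169

t = 4059/100 = 40.59; the t ≤ 66 branch applies.
R = 255 by definition for t ≤ 66.
G = 99.47·ln 40.59 − 161.1 = 99.47·3.7035 − 161.1 = 207.289.
B = 138.5·ln(40.59 − 10) − 305.0 = 138.5·ln 30.59 − 305.0 = 138.5·3.4207 − 305.0 = 168.763.
Rounded: (255, 207, 169).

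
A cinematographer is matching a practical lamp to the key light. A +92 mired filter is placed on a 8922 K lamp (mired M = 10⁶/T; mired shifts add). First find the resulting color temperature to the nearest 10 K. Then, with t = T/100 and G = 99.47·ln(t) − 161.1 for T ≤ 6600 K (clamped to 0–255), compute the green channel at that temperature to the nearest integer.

M_in = 10⁶/8922 = 112.08; M_out = 112.08 + (+92) = 204.08.
T_out = 10⁶/204.08 = 4900.0 K → 4900 K; t = 49.
G = 99.47·ln 49 − 161.1 = 99.47·3.8918 − 161.1 = 226.019.
Rounded: 226.

226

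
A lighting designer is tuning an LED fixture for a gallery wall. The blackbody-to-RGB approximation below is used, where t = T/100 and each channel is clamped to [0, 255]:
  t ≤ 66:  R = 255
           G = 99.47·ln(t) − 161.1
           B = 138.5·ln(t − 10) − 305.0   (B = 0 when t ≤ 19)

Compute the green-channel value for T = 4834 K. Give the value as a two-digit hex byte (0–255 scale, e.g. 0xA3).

t = 4834/100 = 48.34; the t ≤ 66 branch applies.
G = 99.47·ln 48.34 − 161.1 = 99.47·3.8783 − 161.1 = 224.670.
Rounded: 225; in hex, 0xE1.

0xE1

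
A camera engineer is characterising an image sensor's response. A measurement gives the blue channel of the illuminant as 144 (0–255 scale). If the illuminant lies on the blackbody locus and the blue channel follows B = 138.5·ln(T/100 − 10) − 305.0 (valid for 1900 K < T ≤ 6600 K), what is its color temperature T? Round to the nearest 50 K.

3550 K

ln(t − 10) = (144 + 305.0) / 138.5 = 3.2419.
t − 10 = e^3.2419 = 25.582, so t = 35.582.
T = 100·t = 3558 K → 3550 K to the nearest 50 K.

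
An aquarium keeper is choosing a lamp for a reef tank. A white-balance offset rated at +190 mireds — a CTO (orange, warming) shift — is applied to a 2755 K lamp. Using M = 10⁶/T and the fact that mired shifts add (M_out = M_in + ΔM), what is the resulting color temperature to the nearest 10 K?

1810 K

M_in = 10⁶/2755 = 362.98 mireds.
M_out = 362.98 + (+190) = 552.98 mireds.
T_out = 10⁶/552.98 = 1808.4 K → 1810 K.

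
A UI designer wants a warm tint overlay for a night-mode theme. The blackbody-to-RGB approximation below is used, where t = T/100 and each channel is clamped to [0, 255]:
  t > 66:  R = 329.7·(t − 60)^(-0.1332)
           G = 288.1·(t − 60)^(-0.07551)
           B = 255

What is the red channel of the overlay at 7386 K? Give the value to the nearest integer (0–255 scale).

232

t = 7386/100 = 73.86; the t > 66 branch applies.
R = 329.7·(73.86 − 60)^(-0.1332) = 329.7·13.86^(-0.1332) = 329.7·0.70456 = 232.293.
Rounded: 232.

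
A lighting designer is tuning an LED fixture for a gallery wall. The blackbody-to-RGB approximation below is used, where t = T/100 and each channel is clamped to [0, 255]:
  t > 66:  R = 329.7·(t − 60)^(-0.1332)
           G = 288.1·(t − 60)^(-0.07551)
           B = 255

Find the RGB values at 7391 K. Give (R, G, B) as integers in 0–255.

(232, 236, 255)

t = 7391/100 = 73.91; the t > 66 branch applies.
R = 329.7·(73.91 − 60)^(-0.1332) = 329.7·13.91^(-0.1332) = 329.7·0.70422 = 232.182.
G = 288.1·(73.91 − 60)^(-0.07551) = 288.1·13.91^(-0.07551) = 288.1·0.81972 = 236.162.
B = 255 by definition for t > 66.
Rounded: (232, 236, 255).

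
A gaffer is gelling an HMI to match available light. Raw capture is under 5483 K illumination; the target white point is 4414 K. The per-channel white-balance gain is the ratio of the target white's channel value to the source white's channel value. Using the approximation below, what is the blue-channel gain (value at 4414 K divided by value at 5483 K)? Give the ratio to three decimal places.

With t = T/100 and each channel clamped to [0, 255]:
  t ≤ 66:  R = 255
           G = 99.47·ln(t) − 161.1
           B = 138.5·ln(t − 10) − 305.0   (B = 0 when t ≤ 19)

At 5483 K (t = 54.83):
  B = 138.5·ln(54.83 − 10) − 305.0 = 138.5·ln 44.83 − 305.0 = 138.5·3.8029 − 305.0 = 221.699.
At 4414 K (t = 44.14):
  B = 138.5·ln(44.14 − 10) − 305.0 = 138.5·ln 34.14 − 305.0 = 138.5·3.5305 − 305.0 = 183.970.
Gain = 183.970 / 221.699 = 0.8298 → 0.830.

0.830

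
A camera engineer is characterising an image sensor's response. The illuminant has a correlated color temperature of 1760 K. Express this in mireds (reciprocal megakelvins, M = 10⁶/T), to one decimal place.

568.2 mireds

M = 10⁶ / 1760 = 568.182 → 568.2 mireds.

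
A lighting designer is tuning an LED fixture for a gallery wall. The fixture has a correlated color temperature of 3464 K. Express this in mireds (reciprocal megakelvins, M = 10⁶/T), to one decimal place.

288.7 mireds

M = 10⁶ / 3464 = 288.684 → 288.7 mireds.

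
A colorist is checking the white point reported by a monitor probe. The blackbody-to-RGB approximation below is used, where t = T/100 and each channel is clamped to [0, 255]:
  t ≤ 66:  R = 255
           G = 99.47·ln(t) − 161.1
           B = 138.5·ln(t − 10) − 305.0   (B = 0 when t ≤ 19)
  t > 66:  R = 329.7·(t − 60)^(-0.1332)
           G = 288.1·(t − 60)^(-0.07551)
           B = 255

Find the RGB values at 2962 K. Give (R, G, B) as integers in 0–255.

t = 2962/100 = 29.62; the t ≤ 66 branch applies.
R = 255 by definition for t ≤ 66.
G = 99.47·ln 29.62 − 161.1 = 99.47·3.3884 − 161.1 = 175.949.
B = 138.5·ln(29.62 − 10) − 305.0 = 138.5·ln 19.62 − 305.0 = 138.5·2.9765 − 305.0 = 107.252.
Rounded: (255, 176, 107).

(255, 176, 107)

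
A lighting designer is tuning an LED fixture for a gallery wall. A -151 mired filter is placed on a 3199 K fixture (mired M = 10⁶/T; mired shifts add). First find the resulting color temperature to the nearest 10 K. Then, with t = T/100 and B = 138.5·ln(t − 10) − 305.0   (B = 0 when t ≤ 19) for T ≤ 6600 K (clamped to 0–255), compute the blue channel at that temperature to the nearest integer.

M_in = 10⁶/3199 = 312.60; M_out = 312.60 + (-151) = 161.60.
T_out = 10⁶/161.60 = 6188.2 K → 6190 K; t = 61.9.
B = 138.5·ln(61.9 − 10) − 305.0 = 138.5·ln 51.9 − 305.0 = 138.5·3.9493 − 305.0 = 241.981.
Rounded: 242.

242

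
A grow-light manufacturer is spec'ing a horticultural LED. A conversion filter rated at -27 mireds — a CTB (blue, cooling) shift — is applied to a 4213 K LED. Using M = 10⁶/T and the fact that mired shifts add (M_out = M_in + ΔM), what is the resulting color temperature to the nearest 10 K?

M_in = 10⁶/4213 = 237.36 mireds.
M_out = 237.36 + (-27) = 210.36 mireds.
T_out = 10⁶/210.36 = 4753.7 K → 4750 K.

4750 K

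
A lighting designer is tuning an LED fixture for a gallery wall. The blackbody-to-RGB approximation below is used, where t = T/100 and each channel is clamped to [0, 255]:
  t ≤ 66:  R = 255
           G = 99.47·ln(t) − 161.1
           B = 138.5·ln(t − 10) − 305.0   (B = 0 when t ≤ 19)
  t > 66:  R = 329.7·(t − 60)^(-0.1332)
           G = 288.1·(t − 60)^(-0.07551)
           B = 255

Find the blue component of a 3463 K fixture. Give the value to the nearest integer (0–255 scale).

t = 3463/100 = 34.63; the t ≤ 66 branch applies.
B = 138.5·ln(34.63 − 10) − 305.0 = 138.5·ln 24.63 − 305.0 = 138.5·3.2040 − 305.0 = 138.749.
Rounded: 139.

139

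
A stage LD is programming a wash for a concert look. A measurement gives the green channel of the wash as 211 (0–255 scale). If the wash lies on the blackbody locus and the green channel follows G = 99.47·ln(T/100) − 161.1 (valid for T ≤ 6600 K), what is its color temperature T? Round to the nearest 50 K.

4200 K

ln t = (211 + 161.1) / 99.47 = 3.7408.
t = e^3.7408 = 42.133.
T = 100·t = 4213 K → 4200 K to the nearest 50 K.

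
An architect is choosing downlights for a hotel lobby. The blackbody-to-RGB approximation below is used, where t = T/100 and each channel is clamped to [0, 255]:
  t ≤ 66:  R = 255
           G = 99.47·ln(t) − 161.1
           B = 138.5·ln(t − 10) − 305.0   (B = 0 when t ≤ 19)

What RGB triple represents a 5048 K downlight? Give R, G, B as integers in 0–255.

t = 5048/100 = 50.48; the t ≤ 66 branch applies.
R = 255 by definition for t ≤ 66.
G = 99.47·ln 50.48 − 161.1 = 99.47·3.9216 − 161.1 = 228.979.
B = 138.5·ln(50.48 − 10) − 305.0 = 138.5·ln 40.48 − 305.0 = 138.5·3.7008 − 305.0 = 207.562.
Rounded: (255, 229, 208).

R=255, G=229, B=208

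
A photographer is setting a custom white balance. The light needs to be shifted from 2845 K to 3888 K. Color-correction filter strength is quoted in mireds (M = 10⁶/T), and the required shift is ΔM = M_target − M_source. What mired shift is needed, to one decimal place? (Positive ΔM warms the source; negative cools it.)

M_source = 10⁶/2845 = 351.494; M_target = 10⁶/3888 = 257.202.
ΔM = 257.202 − 351.494 = -94.292 → -94.3 mireds, a cooling shift.

-94.3 mireds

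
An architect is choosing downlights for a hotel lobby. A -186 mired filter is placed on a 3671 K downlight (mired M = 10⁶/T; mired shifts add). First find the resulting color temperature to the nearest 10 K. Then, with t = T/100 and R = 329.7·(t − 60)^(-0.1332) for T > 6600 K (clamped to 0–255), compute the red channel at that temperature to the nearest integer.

M_in = 10⁶/3671 = 272.41; M_out = 272.41 + (-186) = 86.41.
T_out = 10⁶/86.41 = 11573.4 K → 11570 K; t = 115.7.
R = 329.7·(115.7 − 60)^(-0.1332) = 329.7·55.7^(-0.1332) = 329.7·0.58540 = 193.006.
Rounded: 193.

193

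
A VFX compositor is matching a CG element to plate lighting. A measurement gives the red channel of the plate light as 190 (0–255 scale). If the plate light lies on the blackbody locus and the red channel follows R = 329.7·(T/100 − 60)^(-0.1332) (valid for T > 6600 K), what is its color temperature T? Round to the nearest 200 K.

12200 K

(t − 60)^(-0.1332) = 190/329.7 = 0.57628.
t − 60 = 0.57628^(1/-0.1332) = 0.57628^(-7.508) = 62.667, so t = 122.667.
T = 100·t = 12267 K → 12200 K to the nearest 200 K.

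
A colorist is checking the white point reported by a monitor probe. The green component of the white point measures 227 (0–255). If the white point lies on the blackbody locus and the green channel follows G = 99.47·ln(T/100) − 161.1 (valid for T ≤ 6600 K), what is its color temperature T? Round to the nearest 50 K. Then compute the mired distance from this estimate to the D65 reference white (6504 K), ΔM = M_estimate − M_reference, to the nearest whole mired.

ln t = (227 + 161.1) / 99.47 = 3.9017.
t = e^3.9017 = 49.485.
T = 100·t = 4949 K → 4950 K to the nearest 50 K.
M_estimate = 10⁶/4950 = 202.02; M_reference = 10⁶/6504 = 153.75.
ΔM = 202.02 − 153.75 = 48.27 → +48 mireds.

+48 mireds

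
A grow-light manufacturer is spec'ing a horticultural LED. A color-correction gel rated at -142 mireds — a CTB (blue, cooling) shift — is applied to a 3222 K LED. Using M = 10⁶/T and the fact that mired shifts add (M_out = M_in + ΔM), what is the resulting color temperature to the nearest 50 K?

M_in = 10⁶/3222 = 310.37 mireds.
M_out = 310.37 + (-142) = 168.37 mireds.
T_out = 10⁶/168.37 = 5939.4 K → 5950 K.

5950 K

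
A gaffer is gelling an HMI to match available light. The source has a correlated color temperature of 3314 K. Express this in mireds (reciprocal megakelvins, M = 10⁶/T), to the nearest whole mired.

302 mireds

M = 10⁶ / 3314 = 301.750 → 302 mireds.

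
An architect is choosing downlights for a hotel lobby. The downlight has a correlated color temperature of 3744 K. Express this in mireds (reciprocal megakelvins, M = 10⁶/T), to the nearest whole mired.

267 mireds

M = 10⁶ / 3744 = 267.094 → 267 mireds.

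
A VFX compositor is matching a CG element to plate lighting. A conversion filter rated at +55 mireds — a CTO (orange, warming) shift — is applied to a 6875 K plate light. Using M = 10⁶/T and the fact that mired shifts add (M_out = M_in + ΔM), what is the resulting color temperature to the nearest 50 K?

M_in = 10⁶/6875 = 145.45 mireds.
M_out = 145.45 + (+55) = 200.45 mireds.
T_out = 10⁶/200.45 = 4988.7 K → 5000 K.

5000 K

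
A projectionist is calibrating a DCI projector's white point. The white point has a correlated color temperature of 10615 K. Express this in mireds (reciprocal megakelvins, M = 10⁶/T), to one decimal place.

94.2 mireds

M = 10⁶ / 10615 = 94.206 → 94.2 mireds.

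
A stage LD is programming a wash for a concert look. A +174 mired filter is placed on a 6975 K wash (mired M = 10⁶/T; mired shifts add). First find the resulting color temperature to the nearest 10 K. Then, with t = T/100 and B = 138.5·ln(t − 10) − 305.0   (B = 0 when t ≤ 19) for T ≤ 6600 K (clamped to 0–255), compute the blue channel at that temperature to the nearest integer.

M_in = 10⁶/6975 = 143.37; M_out = 143.37 + (+174) = 317.37.
T_out = 10⁶/317.37 = 3150.9 K → 3150 K; t = 31.5.
B = 138.5·ln(31.5 − 10) − 305.0 = 138.5·ln 21.5 − 305.0 = 138.5·3.0681 − 305.0 = 119.925.
Rounded: 120.

120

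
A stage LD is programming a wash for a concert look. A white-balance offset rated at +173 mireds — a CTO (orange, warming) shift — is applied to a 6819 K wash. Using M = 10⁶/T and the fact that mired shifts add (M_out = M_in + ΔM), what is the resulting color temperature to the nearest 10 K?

M_in = 10⁶/6819 = 146.65 mireds.
M_out = 146.65 + (+173) = 319.65 mireds.
T_out = 10⁶/319.65 = 3128.4 K → 3130 K.

3130 K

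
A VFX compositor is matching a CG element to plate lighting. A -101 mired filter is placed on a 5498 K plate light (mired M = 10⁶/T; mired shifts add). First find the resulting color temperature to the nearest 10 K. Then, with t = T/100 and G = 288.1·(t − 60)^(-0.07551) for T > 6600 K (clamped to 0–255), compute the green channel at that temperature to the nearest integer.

211

M_in = 10⁶/5498 = 181.88; M_out = 181.88 + (-101) = 80.88.
T_out = 10⁶/80.88 = 12363.3 K → 12360 K; t = 123.6.
G = 288.1·(123.6 − 60)^(-0.07551) = 288.1·63.6^(-0.07551) = 288.1·0.73084 = 210.554.
Rounded: 211.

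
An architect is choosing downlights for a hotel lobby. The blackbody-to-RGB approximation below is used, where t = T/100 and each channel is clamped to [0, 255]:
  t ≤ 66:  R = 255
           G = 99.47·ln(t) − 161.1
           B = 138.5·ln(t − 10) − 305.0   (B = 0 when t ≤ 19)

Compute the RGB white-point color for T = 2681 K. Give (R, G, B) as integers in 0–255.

(255, 166, 86)

t = 2681/100 = 26.81; the t ≤ 66 branch applies.
R = 255 by definition for t ≤ 66.
G = 99.47·ln 26.81 − 161.1 = 99.47·3.2888 − 161.1 = 166.034.
B = 138.5·ln(26.81 − 10) − 305.0 = 138.5·ln 16.81 − 305.0 = 138.5·2.8220 − 305.0 = 85.843.
Rounded: (255, 166, 86).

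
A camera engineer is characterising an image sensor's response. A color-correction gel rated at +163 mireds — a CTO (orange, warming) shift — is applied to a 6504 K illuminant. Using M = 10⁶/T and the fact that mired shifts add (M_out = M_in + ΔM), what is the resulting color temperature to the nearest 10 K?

3160 K

M_in = 10⁶/6504 = 153.75 mireds.
M_out = 153.75 + (+163) = 316.75 mireds.
T_out = 10⁶/316.75 = 3157.0 K → 3160 K.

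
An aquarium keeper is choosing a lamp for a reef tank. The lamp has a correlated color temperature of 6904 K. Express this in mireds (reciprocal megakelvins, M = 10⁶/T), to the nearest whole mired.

M = 10⁶ / 6904 = 144.844 → 145 mireds.

145 mireds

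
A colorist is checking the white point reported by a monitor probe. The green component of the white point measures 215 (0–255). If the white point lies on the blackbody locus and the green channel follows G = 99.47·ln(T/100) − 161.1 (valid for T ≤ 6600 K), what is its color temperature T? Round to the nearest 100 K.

4400 K

ln t = (215 + 161.1) / 99.47 = 3.7810.
t = e^3.7810 = 43.862.
T = 100·t = 4386 K → 4400 K to the nearest 100 K.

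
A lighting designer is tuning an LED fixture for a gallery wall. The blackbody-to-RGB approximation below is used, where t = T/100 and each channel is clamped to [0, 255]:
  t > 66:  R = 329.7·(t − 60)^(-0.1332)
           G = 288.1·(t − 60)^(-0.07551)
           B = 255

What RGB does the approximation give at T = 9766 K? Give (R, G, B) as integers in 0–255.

(203, 219, 255)

t = 9766/100 = 97.66; the t > 66 branch applies.
R = 329.7·(97.66 − 60)^(-0.1332) = 329.7·37.66^(-0.1332) = 329.7·0.61673 = 203.335.
G = 288.1·(97.66 − 60)^(-0.07551) = 288.1·37.66^(-0.07551) = 288.1·0.76034 = 219.053.
B = 255 by definition for t > 66.
Rounded: (203, 219, 255).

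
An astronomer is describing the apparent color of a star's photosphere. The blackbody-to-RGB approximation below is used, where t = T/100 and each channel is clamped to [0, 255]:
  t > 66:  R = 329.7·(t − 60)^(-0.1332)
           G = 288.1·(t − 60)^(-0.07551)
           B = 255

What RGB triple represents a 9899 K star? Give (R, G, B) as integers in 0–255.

(202, 218, 255)

t = 9899/100 = 98.99; the t > 66 branch applies.
R = 329.7·(98.99 − 60)^(-0.1332) = 329.7·38.99^(-0.1332) = 329.7·0.61388 = 202.397.
G = 288.1·(98.99 − 60)^(-0.07551) = 288.1·38.99^(-0.07551) = 288.1·0.75835 = 218.479.
B = 255 by definition for t > 66.
Rounded: (202, 218, 255).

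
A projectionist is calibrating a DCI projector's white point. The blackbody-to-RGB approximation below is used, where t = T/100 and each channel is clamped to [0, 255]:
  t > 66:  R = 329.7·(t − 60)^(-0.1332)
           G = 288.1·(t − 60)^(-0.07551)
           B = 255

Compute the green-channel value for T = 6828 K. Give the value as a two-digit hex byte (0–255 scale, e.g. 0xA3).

0xF6

t = 6828/100 = 68.28; the t > 66 branch applies.
G = 288.1·(68.28 − 60)^(-0.07551) = 288.1·8.28^(-0.07551) = 288.1·0.85247 = 245.597.
Rounded: 246; in hex, 0xF6.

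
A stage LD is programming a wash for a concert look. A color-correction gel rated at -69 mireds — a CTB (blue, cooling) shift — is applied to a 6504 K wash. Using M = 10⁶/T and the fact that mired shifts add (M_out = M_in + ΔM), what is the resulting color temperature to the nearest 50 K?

M_in = 10⁶/6504 = 153.75 mireds.
M_out = 153.75 + (-69) = 84.75 mireds.
T_out = 10⁶/84.75 = 11799.2 K → 11800 K.

11800 K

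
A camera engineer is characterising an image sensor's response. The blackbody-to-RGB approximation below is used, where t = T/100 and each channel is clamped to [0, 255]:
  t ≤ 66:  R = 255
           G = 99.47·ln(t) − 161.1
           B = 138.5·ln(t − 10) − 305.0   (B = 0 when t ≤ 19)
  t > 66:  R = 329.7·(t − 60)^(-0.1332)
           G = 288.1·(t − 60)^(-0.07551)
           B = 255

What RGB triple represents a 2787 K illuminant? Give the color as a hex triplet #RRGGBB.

t = 2787/100 = 27.87; the t ≤ 66 branch applies.
R = 255 by definition for t ≤ 66.
G = 99.47·ln 27.87 − 161.1 = 99.47·3.3276 − 161.1 = 169.891.
B = 138.5·ln(27.87 − 10) − 305.0 = 138.5·ln 17.87 − 305.0 = 138.5·2.8831 − 305.0 = 94.313.
Rounded: (255, 170, 94).
In hex: #FFAA5E.

#FFAA5E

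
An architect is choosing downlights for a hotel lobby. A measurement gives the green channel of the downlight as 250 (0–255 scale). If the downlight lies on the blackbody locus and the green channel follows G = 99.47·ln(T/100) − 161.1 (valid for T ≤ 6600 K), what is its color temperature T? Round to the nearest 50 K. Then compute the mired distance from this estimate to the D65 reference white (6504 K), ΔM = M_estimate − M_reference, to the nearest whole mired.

ln t = (250 + 161.1) / 99.47 = 4.1329.
t = e^4.1329 = 62.359.
T = 100·t = 6236 K → 6250 K to the nearest 50 K.
M_estimate = 10⁶/6250 = 160.00; M_reference = 10⁶/6504 = 153.75.
ΔM = 160.00 − 153.75 = 6.25 → +6 mireds.

+6 mireds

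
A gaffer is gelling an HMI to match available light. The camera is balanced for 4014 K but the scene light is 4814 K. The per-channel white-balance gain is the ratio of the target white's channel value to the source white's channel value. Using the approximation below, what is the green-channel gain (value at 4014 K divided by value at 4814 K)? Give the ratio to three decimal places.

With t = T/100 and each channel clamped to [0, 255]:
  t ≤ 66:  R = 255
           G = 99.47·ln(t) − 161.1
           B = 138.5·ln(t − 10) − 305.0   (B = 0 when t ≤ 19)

0.919

At 4814 K (t = 48.14):
  G = 99.47·ln 48.14 − 161.1 = 99.47·3.8741 − 161.1 = 224.258.
At 4014 K (t = 40.14):
  G = 99.47·ln 40.14 − 161.1 = 99.47·3.6924 − 161.1 = 206.180.
Gain = 206.180 / 224.258 = 0.9194 → 0.919.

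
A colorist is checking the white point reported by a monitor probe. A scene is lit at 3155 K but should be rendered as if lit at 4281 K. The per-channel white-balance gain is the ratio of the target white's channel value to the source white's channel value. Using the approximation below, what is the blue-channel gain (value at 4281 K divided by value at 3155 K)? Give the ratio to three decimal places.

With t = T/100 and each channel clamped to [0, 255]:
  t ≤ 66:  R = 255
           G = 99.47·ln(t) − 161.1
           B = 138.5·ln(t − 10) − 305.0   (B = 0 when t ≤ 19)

At 3155 K (t = 31.55):
  B = 138.5·ln(31.55 − 10) − 305.0 = 138.5·ln 21.55 − 305.0 = 138.5·3.0704 − 305.0 = 120.247.
At 4281 K (t = 42.81):
  B = 138.5·ln(42.81 − 10) − 305.0 = 138.5·ln 32.81 − 305.0 = 138.5·3.4907 − 305.0 = 178.467.
Gain = 178.467 / 120.247 = 1.4842 → 1.484.

1.484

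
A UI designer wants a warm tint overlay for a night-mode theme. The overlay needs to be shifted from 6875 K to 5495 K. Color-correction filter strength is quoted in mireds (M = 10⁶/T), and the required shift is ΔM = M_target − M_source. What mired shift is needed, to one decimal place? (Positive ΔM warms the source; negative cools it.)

+36.5 mireds

M_source = 10⁶/6875 = 145.455; M_target = 10⁶/5495 = 181.984.
ΔM = 181.984 − 145.455 = 36.529 → +36.5 mireds, a warming shift.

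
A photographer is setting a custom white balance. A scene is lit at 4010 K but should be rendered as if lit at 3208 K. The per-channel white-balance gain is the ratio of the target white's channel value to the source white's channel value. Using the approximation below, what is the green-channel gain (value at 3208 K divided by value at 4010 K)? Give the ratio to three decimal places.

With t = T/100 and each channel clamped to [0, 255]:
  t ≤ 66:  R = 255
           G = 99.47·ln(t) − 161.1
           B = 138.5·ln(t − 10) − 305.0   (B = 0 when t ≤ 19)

0.892

At 4010 K (t = 40.1):
  G = 99.47·ln 40.1 − 161.1 = 99.47·3.6914 − 161.1 = 206.081.
At 3208 K (t = 32.08):
  G = 99.47·ln 32.08 − 161.1 = 99.47·3.4682 − 161.1 = 183.885.
Gain = 183.885 / 206.081 = 0.8923 → 0.892.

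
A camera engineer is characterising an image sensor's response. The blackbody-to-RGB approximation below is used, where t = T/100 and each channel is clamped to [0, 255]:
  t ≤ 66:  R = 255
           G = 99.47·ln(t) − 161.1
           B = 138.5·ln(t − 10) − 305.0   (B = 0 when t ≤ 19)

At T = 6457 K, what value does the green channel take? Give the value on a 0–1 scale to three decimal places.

0.994

t = 6457/100 = 64.57; the t ≤ 66 branch applies.
G = 99.47·ln 64.57 − 161.1 = 99.47·4.1677 − 161.1 = 253.466.
On a 0–1 scale: 253.466/255 = 0.9940 → 0.994.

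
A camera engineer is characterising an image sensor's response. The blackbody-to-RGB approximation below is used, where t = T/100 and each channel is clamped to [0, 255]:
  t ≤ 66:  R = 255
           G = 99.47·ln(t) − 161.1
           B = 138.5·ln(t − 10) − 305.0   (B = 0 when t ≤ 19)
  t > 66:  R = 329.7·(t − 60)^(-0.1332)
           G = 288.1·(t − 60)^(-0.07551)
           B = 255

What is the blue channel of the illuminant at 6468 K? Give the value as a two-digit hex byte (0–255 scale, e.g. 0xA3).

t = 6468/100 = 64.68; the t ≤ 66 branch applies.
B = 138.5·ln(64.68 − 10) − 305.0 = 138.5·ln 54.68 − 305.0 = 138.5·4.0015 − 305.0 = 249.207.
Rounded: 249; in hex, 0xF9.

0xF9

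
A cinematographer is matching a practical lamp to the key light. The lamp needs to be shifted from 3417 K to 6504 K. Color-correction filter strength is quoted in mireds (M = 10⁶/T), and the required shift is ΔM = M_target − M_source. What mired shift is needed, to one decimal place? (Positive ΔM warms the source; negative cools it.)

-138.9 mireds

M_source = 10⁶/3417 = 292.654; M_target = 10⁶/6504 = 153.752.
ΔM = 153.752 − 292.654 = -138.903 → -138.9 mireds, a cooling shift.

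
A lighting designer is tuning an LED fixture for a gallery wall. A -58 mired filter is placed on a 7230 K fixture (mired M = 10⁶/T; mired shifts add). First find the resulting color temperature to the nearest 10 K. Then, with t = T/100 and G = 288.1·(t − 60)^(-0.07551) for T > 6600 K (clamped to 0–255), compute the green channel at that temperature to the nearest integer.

210

M_in = 10⁶/7230 = 138.31; M_out = 138.31 + (-58) = 80.31.
T_out = 10⁶/80.31 = 12451.3 K → 12450 K; t = 124.5.
G = 288.1·(124.5 − 60)^(-0.07551) = 288.1·64.5^(-0.07551) = 288.1·0.73006 = 210.331.
Rounded: 210.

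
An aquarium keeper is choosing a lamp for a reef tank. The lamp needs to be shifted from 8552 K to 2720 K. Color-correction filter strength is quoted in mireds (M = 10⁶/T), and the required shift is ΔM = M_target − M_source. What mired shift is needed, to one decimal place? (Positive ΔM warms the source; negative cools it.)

+250.7 mireds

M_source = 10⁶/8552 = 116.932; M_target = 10⁶/2720 = 367.647.
ΔM = 367.647 − 116.932 = 250.715 → +250.7 mireds, a warming shift.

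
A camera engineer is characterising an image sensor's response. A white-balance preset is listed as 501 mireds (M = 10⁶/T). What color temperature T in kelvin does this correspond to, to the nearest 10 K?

2000 K

T = 10⁶ / 501 = 1996.01 K → 2000 K.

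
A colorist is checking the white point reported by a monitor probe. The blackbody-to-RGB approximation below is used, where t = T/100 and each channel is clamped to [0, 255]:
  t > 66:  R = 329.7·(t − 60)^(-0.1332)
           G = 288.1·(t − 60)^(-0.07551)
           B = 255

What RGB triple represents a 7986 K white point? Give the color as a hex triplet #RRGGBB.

t = 7986/100 = 79.86; the t > 66 branch applies.
R = 329.7·(79.86 − 60)^(-0.1332) = 329.7·19.86^(-0.1332) = 329.7·0.67160 = 221.426.
G = 288.1·(79.86 − 60)^(-0.07551) = 288.1·19.86^(-0.07551) = 288.1·0.79798 = 229.897.
B = 255 by definition for t > 66.
Rounded: (221, 230, 255).
In hex: #DDE6FF.

#DDE6FF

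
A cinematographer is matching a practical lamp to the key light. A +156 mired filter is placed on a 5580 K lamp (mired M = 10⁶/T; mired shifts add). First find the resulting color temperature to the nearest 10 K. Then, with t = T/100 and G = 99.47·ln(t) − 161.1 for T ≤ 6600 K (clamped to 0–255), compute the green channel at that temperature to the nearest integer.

177

M_in = 10⁶/5580 = 179.21; M_out = 179.21 + (+156) = 335.21.
T_out = 10⁶/335.21 = 2983.2 K → 2980 K; t = 29.8.
G = 99.47·ln 29.8 − 161.1 = 99.47·3.3945 − 161.1 = 176.552.
Rounded: 177.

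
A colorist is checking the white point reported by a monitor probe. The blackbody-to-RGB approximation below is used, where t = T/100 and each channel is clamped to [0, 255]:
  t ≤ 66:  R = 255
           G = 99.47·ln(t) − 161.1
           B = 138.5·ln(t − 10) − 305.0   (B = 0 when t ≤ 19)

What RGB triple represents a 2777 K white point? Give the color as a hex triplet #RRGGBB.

t = 2777/100 = 27.77; the t ≤ 66 branch applies.
R = 255 by definition for t ≤ 66.
G = 99.47·ln 27.77 − 161.1 = 99.47·3.3240 − 161.1 = 169.534.
B = 138.5·ln(27.77 − 10) − 305.0 = 138.5·ln 17.77 − 305.0 = 138.5·2.8775 − 305.0 = 93.535.
Rounded: (255, 170, 94).
In hex: #FFAA5E.

#FFAA5E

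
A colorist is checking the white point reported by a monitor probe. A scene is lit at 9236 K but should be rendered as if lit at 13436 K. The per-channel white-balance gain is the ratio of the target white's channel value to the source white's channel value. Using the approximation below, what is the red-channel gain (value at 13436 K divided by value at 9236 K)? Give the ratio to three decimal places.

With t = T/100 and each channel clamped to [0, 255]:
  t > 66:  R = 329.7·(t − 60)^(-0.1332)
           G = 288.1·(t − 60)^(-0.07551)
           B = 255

At 9236 K (t = 92.36):
  R = 329.7·(92.36 − 60)^(-0.1332) = 329.7·32.36^(-0.1332) = 329.7·0.62931 = 207.485.
At 13436 K (t = 134.36):
  R = 329.7·(134.36 − 60)^(-0.1332) = 329.7·74.36^(-0.1332) = 329.7·0.56330 = 185.719.
Gain = 185.719 / 207.485 = 0.8951 → 0.895.

0.895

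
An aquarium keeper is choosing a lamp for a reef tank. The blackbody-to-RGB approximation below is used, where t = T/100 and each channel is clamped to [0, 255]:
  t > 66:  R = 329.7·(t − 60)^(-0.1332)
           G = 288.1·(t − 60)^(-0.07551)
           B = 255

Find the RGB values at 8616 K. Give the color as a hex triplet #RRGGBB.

t = 8616/100 = 86.16; the t > 66 branch applies.
R = 329.7·(86.16 − 60)^(-0.1332) = 329.7·26.16^(-0.1332) = 329.7·0.64740 = 213.447.
G = 288.1·(86.16 − 60)^(-0.07551) = 288.1·26.16^(-0.07551) = 288.1·0.78155 = 225.163.
B = 255 by definition for t > 66.
Rounded: (213, 225, 255).
In hex: #D5E1FF.

#D5E1FF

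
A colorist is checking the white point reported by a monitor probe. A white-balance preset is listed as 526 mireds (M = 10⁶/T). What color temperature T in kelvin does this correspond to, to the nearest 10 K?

1900 K

T = 10⁶ / 526 = 1901.14 K → 1900 K.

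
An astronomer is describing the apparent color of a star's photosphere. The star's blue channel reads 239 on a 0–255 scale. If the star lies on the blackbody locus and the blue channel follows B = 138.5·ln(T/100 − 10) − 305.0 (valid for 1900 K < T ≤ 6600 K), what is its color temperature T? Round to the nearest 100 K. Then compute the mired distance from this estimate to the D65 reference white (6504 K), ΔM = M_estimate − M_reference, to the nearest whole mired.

+10 mireds

ln(t − 10) = (239 + 305.0) / 138.5 = 3.9278.
t − 10 = e^3.9278 = 50.795, so t = 60.795.
T = 100·t = 6079 K → 6100 K to the nearest 100 K.
M_estimate = 10⁶/6100 = 163.93; M_reference = 10⁶/6504 = 153.75.
ΔM = 163.93 − 153.75 = 10.18 → +10 mireds.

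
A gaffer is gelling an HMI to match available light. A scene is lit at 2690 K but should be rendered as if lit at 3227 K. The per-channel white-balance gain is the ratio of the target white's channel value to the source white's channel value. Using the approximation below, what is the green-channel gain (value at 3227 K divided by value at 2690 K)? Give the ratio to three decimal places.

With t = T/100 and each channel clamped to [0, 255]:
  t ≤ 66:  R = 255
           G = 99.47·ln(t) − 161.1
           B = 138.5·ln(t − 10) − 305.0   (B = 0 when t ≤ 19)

At 2690 K (t = 26.9):
  G = 99.47·ln 26.9 − 161.1 = 99.47·3.2921 − 161.1 = 166.368.
At 3227 K (t = 32.27):
  G = 99.47·ln 32.27 − 161.1 = 99.47·3.4741 − 161.1 = 184.473.
Gain = 184.473 / 166.368 = 1.1088 → 1.109.

1.109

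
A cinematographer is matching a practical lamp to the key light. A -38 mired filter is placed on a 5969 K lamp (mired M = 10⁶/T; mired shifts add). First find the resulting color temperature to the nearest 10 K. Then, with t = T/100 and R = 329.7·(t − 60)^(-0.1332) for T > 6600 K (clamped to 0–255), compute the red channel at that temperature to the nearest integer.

226

M_in = 10⁶/5969 = 167.53; M_out = 167.53 + (-38) = 129.53.
T_out = 10⁶/129.53 = 7720.1 K → 7720 K; t = 77.2.
R = 329.7·(77.2 − 60)^(-0.1332) = 329.7·17.2^(-0.1332) = 329.7·0.68459 = 225.708.
Rounded: 226.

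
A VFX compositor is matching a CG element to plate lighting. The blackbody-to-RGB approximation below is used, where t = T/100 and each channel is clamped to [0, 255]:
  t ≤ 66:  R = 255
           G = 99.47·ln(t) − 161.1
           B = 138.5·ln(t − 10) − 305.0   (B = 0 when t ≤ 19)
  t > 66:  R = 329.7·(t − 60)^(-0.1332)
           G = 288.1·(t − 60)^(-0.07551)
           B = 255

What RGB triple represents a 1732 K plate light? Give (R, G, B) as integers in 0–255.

t = 1732/100 = 17.32; the t ≤ 66 branch applies.
R = 255 by definition for t ≤ 66.
G = 99.47·ln 17.32 − 161.1 = 99.47·2.8519 − 161.1 = 122.575.
t = 17.32 ≤ 19, so B = 0.
Rounded: (255, 123, 0).

(255, 123, 0)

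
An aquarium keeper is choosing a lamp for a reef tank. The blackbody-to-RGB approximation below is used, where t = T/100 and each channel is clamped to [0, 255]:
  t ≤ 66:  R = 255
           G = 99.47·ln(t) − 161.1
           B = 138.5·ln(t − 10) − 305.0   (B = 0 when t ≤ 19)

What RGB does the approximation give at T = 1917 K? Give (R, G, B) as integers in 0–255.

(255, 133, 2)

t = 1917/100 = 19.17; the t ≤ 66 branch applies.
R = 255 by definition for t ≤ 66.
G = 99.47·ln 19.17 − 161.1 = 99.47·2.9533 − 161.1 = 132.669.
B = 138.5·ln(19.17 − 10) − 305.0 = 138.5·ln 9.17 − 305.0 = 138.5·2.2159 − 305.0 = 1.907.
Rounded: (255, 133, 2).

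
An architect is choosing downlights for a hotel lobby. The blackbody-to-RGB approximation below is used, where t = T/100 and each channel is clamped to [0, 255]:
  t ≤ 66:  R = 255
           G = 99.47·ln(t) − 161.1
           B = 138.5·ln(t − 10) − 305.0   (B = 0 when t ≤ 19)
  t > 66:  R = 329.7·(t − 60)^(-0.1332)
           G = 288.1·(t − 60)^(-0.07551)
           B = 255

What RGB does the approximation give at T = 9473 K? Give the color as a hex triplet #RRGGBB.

t = 9473/100 = 94.73; the t > 66 branch applies.
R = 329.7·(94.73 − 60)^(-0.1332) = 329.7·34.73^(-0.1332) = 329.7·0.62342 = 205.540.
G = 288.1·(94.73 − 60)^(-0.07551) = 288.1·34.73^(-0.07551) = 288.1·0.76500 = 220.396.
B = 255 by definition for t > 66.
Rounded: (206, 220, 255).
In hex: #CEDCFF.

#CEDCFF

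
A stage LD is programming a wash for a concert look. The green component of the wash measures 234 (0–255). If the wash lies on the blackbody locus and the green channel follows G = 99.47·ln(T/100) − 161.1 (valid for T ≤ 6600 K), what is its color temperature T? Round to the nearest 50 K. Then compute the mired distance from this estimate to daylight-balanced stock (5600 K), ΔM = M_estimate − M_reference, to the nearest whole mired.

ln t = (234 + 161.1) / 99.47 = 3.9721.
t = e^3.9721 = 53.093.
T = 100·t = 5309 K → 5300 K to the nearest 50 K.
M_estimate = 10⁶/5300 = 188.68; M_reference = 10⁶/5600 = 178.57.
ΔM = 188.68 − 178.57 = 10.11 → +10 mireds.

+10 mireds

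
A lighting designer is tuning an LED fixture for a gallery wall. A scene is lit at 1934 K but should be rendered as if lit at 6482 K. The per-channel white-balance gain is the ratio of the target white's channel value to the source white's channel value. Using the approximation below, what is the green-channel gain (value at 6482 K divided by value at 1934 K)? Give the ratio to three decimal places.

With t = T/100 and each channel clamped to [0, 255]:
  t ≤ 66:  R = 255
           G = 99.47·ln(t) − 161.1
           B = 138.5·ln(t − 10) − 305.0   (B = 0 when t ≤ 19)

1.901

At 1934 K (t = 19.34):
  G = 99.47·ln 19.34 − 161.1 = 99.47·2.9622 − 161.1 = 133.548.
At 6482 K (t = 64.82):
  G = 99.47·ln 64.82 − 161.1 = 99.47·4.1716 − 161.1 = 253.850.
Gain = 253.850 / 133.548 = 1.9008 → 1.901.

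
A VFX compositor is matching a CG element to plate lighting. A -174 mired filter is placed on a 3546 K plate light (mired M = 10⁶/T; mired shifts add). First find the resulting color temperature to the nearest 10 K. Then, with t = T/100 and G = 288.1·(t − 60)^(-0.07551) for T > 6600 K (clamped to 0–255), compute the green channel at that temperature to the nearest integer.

221

M_in = 10⁶/3546 = 282.01; M_out = 282.01 + (-174) = 108.01.
T_out = 10⁶/108.01 = 9258.6 K → 9260 K; t = 92.6.
G = 288.1·(92.6 − 60)^(-0.07551) = 288.1·32.6^(-0.07551) = 288.1·0.76866 = 221.452.
Rounded: 221.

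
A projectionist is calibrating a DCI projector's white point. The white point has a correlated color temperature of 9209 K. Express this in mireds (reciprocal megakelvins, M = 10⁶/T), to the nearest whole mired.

109 mireds

M = 10⁶ / 9209 = 108.589 → 109 mireds.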